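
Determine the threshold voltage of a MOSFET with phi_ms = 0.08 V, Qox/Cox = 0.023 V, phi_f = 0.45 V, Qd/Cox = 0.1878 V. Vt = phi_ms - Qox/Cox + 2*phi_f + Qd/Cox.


Step 1: Vt = phi_ms - Qox/Cox + 2*phi_f + Qd/Cox
Step 2: Vt = 0.08 - 0.023 + 2*0.45 + 0.1878
Step 3: Vt = 0.08 - 0.023 + 0.9 + 0.1878
Step 4: Vt = 1.1448 V

1.1448


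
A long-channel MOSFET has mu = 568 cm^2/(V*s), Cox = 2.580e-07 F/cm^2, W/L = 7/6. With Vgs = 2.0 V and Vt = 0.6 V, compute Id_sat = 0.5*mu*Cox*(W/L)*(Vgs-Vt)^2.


Step 1: Overdrive voltage Vov = Vgs - Vt = 2.0 - 0.6 = 1.4 V
Step 2: W/L = 7/6 = 1.16667
Step 3: Id = 0.5 * 568 * 2.580e-07 * 1.16667 * 1.4^2
Step 4: Id = 1.68e-04 A

1.68e-04


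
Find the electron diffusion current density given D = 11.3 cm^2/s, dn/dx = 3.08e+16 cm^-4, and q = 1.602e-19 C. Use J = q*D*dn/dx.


Step 1: J = q * D * (dn/dx)
Step 2: J = 1.602e-19 * 11.3 * 3.08e+16
Step 3: J = 5.58e-02 A/cm^2

5.58e-02


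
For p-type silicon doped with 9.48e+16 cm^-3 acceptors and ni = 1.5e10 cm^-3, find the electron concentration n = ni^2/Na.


Step 1: Majority hole concentration p ≈ Na = 9.48e+16 cm^-3
Step 2: n = ni^2 / Na = (1.5e10)^2 / 9.48e+16
Step 3: n = 2.37e+03 cm^-3

2.37e+03


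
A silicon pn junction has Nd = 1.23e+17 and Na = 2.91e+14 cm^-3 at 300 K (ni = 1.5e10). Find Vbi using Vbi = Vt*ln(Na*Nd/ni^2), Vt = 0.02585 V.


Step 1: Compute Na*Nd/ni^2 = 2.91e+14 * 1.23e+17 / (1.5e10)^2 = 1.5908e+11
Step 2: ln(1.5908e+11) = 25.7927
Step 3: Vbi = 0.02585 * 25.7927 = 0.667 V

0.667


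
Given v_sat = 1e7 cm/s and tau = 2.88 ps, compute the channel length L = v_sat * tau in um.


Step 1: tau in seconds = 2.88 ps * 1e-12 = 2.8800e-12 s
Step 2: L = v_sat * tau = 1e7 * 2.8800e-12 = 2.8800e-05 cm
Step 3: L in um = 2.8800e-05 * 1e4 = 0.288 um

0.288


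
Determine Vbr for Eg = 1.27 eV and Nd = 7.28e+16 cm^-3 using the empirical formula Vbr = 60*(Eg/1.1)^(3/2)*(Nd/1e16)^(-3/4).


Step 1: Eg/1.1 = 1.27/1.1 = 1.154545
Step 2: (Eg/1.1)^1.5 = 1.154545^1.5 = 1.240556
Step 3: (Nd/1e16)^(-0.75) = (7.28)^(-0.75) = 0.225632
Step 4: Vbr = 60 * 1.240556 * 0.225632 = 16.8 V

16.8


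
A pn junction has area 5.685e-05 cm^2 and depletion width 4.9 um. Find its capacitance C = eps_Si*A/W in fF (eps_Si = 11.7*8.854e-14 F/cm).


Step 1: eps_Si = 11.7 * 8.854e-14 = 1.035918e-12 F/cm
Step 2: W in cm = 4.9 * 1e-4 = 4.90e-04 cm
Step 3: C = 1.035918e-12 * 5.685e-05 / 4.90e-04 = 1.201876e-13 F
Step 4: C = 120.19 fF

120.19


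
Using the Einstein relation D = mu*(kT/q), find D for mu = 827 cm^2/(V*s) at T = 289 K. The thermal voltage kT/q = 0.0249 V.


Step 1: D = mu * (kT/q)
Step 2: D = 827 * 0.0249
Step 3: D = 20.59 cm^2/s

20.59


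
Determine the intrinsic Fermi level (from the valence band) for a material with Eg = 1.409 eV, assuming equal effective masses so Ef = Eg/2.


Step 1: For an intrinsic semiconductor, the Fermi level sits at midgap.
Step 2: Ef = Eg / 2 = 1.409 / 2 = 0.7045 eV

0.7045


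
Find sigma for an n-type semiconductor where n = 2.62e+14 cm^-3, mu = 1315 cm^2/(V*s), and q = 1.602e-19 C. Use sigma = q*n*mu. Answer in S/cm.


Step 1: sigma = q * n * mu
Step 2: sigma = 1.602e-19 * 2.62e+14 * 1315
Step 3: sigma = 5.519e-02 S/cm

5.519e-02


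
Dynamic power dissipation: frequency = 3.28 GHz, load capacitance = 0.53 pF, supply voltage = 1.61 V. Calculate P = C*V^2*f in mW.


Step 1: V^2 = 1.61^2 = 2.5921 V^2
Step 2: P = C*V^2*f = 0.53e-12 F * 2.5921 * 3.28e9 Hz
Step 3: P = 4.50610664e-03 W
Step 4: P = 4.506 mW

4.506


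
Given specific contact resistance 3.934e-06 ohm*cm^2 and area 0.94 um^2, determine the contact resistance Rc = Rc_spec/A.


Step 1: Convert area to cm^2: 0.94 um^2 = 9.4000e-09 cm^2
Step 2: Rc = Rc_spec / A = 3.934e-06 / 9.4000e-09
Step 3: Rc = 4.19e+02 ohms

4.19e+02


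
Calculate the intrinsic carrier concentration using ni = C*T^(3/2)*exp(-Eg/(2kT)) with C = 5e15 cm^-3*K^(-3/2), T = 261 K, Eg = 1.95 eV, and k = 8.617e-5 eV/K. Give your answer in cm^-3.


Step 1: Compute kT = 8.617e-5 * 261 = 0.02249037 eV
Step 2: Exponent = -Eg/(2kT) = -1.95/(2*0.02249037) = -43.35189
Step 3: T^(3/2) = 261^1.5 = 4216.58
Step 4: ni = 5e15 * 4216.58 * exp(-43.35189) = 3.14e+00 cm^-3

3.14e+00


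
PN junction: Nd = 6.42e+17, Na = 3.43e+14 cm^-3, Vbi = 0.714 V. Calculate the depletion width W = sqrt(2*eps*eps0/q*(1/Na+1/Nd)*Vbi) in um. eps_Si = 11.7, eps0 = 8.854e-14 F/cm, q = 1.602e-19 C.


Step 1: 1/Na + 1/Nd = 1/3.43e+14 + 1/6.42e+17 = 2.91701e-15
Step 2: 2*eps*eps0/q = 2*11.7*8.854e-14/1.602e-19 = 1.293281e+07
Step 3: W^2 = 1.293281e+07 * 2.91701e-15 * 0.714 = 2.69357e-08
Step 4: W = sqrt(2.69357e-08) = 1.641e-04 cm = 1.641 um

1.641


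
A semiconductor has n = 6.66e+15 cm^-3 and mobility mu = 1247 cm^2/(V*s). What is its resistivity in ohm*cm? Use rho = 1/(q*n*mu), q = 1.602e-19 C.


Step 1: sigma = q * n * mu = 1.602e-19 * 6.66e+15 * 1247 = 1.33046e+00 S/cm
Step 2: rho = 1 / sigma = 1 / 1.33046e+00 = 0.7516 ohm*cm

0.7516


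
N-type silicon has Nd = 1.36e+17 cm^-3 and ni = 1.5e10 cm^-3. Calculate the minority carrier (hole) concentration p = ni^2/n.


Step 1: Since Nd >> ni, n ≈ Nd = 1.36e+17 cm^-3
Step 2: p = ni^2 / n = (1.5e10)^2 / 1.36e+17
Step 3: p = 2.25e20 / 1.36e+17 = 1.65e+03 cm^-3

1.65e+03


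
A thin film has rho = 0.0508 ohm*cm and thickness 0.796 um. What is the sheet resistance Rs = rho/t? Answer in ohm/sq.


Step 1: Convert thickness to cm: t = 0.796 um = 7.9600e-05 cm
Step 2: Rs = rho / t = 0.0508 / 7.9600e-05
Step 3: Rs = 638.2 ohm/sq

638.2


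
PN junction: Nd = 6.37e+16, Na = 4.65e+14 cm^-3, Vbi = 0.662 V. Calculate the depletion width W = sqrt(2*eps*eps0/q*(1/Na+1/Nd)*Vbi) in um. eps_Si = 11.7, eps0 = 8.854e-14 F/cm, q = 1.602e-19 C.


Step 1: 1/Na + 1/Nd = 1/4.65e+14 + 1/6.37e+16 = 2.16624e-15
Step 2: 2*eps*eps0/q = 2*11.7*8.854e-14/1.602e-19 = 1.293281e+07
Step 3: W^2 = 1.293281e+07 * 2.16624e-15 * 0.662 = 1.85463e-08
Step 4: W = sqrt(1.85463e-08) = 1.362e-04 cm = 1.362 um

1.362


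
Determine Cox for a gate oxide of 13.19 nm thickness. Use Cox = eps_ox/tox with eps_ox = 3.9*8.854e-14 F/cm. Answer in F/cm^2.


Step 1: eps_ox = 3.9 * 8.854e-14 = 3.45306e-13 F/cm
Step 2: tox in cm = 13.19 nm * 1e-7 = 1.3190e-06 cm
Step 3: Cox = 3.45306e-13 / 1.3190e-06 = 2.62e-07 F/cm^2

2.62e-07


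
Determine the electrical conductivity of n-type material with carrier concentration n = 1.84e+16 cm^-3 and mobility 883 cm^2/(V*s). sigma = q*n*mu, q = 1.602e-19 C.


Step 1: sigma = q * n * mu
Step 2: sigma = 1.602e-19 * 1.84e+16 * 883
Step 3: sigma = 2.603e+00 S/cm

2.603e+00


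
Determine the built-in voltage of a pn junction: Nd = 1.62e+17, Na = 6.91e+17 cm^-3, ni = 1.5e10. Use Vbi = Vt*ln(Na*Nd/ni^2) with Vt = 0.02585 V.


Step 1: Compute Na*Nd/ni^2 = 6.91e+17 * 1.62e+17 / (1.5e10)^2 = 4.9752e+14
Step 2: ln(4.9752e+14) = 33.8407
Step 3: Vbi = 0.02585 * 33.8407 = 0.875 V

0.875


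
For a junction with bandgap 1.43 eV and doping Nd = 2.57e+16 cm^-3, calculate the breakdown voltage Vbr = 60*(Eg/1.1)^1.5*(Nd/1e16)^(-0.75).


Step 1: Eg/1.1 = 1.43/1.1 = 1.300000
Step 2: (Eg/1.1)^1.5 = 1.300000^1.5 = 1.482228
Step 3: (Nd/1e16)^(-0.75) = (2.57)^(-0.75) = 0.492663
Step 4: Vbr = 60 * 1.482228 * 0.492663 = 43.8 V

43.8


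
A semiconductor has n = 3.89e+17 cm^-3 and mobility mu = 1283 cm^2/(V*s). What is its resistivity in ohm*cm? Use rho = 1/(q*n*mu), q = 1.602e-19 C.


Step 1: sigma = q * n * mu = 1.602e-19 * 3.89e+17 * 1283 = 7.99537e+01 S/cm
Step 2: rho = 1 / sigma = 1 / 7.99537e+01 = 0.01251 ohm*cm

0.01251


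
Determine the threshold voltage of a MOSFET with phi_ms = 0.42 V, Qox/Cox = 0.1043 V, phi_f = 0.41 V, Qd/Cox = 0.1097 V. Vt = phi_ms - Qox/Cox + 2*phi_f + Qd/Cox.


Step 1: Vt = phi_ms - Qox/Cox + 2*phi_f + Qd/Cox
Step 2: Vt = 0.42 - 0.1043 + 2*0.41 + 0.1097
Step 3: Vt = 0.42 - 0.1043 + 0.82 + 0.1097
Step 4: Vt = 1.2454 V

1.2454


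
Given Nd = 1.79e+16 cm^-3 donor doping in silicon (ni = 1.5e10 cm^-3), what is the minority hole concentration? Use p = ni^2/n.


Step 1: Since Nd >> ni, n ≈ Nd = 1.79e+16 cm^-3
Step 2: p = ni^2 / n = (1.5e10)^2 / 1.79e+16
Step 3: p = 2.25e20 / 1.79e+16 = 1.26e+04 cm^-3

1.26e+04


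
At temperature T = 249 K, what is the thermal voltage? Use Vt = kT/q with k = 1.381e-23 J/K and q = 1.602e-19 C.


Step 1: kT = 1.381e-23 * 249 = 3.43869e-21 J
Step 2: Vt = kT/q = 3.43869e-21 / 1.602e-19
Step 3: Vt = 0.02146 V

0.02146


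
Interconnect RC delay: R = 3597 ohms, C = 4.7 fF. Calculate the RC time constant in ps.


Step 1: tau = R * C
Step 2: tau = 3597 * 4.7 fF = 3597 * 4.7e-15 F
Step 3: tau = 1.69059e-11 s = 16.9059 ps

16.9059


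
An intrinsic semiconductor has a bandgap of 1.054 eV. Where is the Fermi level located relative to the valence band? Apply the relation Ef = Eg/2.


Step 1: For an intrinsic semiconductor, the Fermi level sits at midgap.
Step 2: Ef = Eg / 2 = 1.054 / 2 = 0.527 eV

0.527


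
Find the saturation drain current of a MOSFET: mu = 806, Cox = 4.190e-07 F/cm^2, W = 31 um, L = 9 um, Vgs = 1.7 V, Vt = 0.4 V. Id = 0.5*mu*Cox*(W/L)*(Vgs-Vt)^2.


Step 1: Overdrive voltage Vov = Vgs - Vt = 1.7 - 0.4 = 1.3 V
Step 2: W/L = 31/9 = 3.44444
Step 3: Id = 0.5 * 806 * 4.190e-07 * 3.44444 * 1.3^2
Step 4: Id = 9.83e-04 A

9.83e-04


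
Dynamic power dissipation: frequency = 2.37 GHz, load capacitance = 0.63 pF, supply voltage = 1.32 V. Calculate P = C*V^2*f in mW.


Step 1: V^2 = 1.32^2 = 1.7424 V^2
Step 2: P = C*V^2*f = 0.63e-12 F * 1.7424 * 2.37e9 Hz
Step 3: P = 2.60157744e-03 W
Step 4: P = 2.602 mW

2.602


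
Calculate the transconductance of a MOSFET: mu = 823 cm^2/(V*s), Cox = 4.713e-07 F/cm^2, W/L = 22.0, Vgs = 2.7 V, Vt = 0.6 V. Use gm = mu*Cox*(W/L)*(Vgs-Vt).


Step 1: Vov = Vgs - Vt = 2.7 - 0.6 = 2.1 V
Step 2: gm = mu * Cox * (W/L) * Vov
Step 3: gm = 823 * 4.713e-07 * 22.0 * 2.1 = 1.79e-02 S

1.79e-02


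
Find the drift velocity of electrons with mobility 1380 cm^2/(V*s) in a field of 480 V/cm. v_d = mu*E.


Step 1: v_d = mu * E
Step 2: v_d = 1380 * 480 = 662400
Step 3: v_d = 6.62e+05 cm/s

6.62e+05


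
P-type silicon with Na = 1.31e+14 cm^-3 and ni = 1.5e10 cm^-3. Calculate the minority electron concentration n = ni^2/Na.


Step 1: Majority hole concentration p ≈ Na = 1.31e+14 cm^-3
Step 2: n = ni^2 / Na = (1.5e10)^2 / 1.31e+14
Step 3: n = 1.72e+06 cm^-3

1.72e+06


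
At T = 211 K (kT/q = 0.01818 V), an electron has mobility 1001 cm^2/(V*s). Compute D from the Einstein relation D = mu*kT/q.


Step 1: D = mu * (kT/q)
Step 2: D = 1001 * 0.01818
Step 3: D = 18.2 cm^2/s

18.2


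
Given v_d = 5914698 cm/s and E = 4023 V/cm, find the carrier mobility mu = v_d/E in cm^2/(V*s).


Step 1: mu = v_d / E
Step 2: mu = 5914698 / 4023
Step 3: mu = 1470.22 cm^2/(V*s)

1470.22


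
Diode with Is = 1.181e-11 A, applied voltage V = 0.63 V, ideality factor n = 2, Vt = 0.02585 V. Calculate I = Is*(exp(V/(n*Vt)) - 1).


Step 1: V/(n*Vt) = 0.63/(2*0.02585) = 12.1857
Step 2: exp(12.1857) = 1.9597e+05
Step 3: I = 1.181e-11 * (1.9597e+05 - 1) = 2.31e-06 A

2.31e-06


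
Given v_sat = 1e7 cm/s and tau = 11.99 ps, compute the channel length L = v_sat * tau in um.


Step 1: tau in seconds = 11.99 ps * 1e-12 = 1.1990e-11 s
Step 2: L = v_sat * tau = 1e7 * 1.1990e-11 = 1.1990e-04 cm
Step 3: L in um = 1.1990e-04 * 1e4 = 1.199 um

1.199


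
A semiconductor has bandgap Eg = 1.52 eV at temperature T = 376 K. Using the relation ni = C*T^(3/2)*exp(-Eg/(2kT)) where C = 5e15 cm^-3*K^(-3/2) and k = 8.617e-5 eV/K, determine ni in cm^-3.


Step 1: Compute kT = 8.617e-5 * 376 = 0.03239992 eV
Step 2: Exponent = -Eg/(2kT) = -1.52/(2*0.03239992) = -23.45685
Step 3: T^(3/2) = 376^1.5 = 7290.91
Step 4: ni = 5e15 * 7290.91 * exp(-23.45685) = 2.37e+09 cm^-3

2.37e+09


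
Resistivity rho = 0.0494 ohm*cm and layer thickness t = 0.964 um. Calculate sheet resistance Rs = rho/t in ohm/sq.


Step 1: Convert thickness to cm: t = 0.964 um = 9.6400e-05 cm
Step 2: Rs = rho / t = 0.0494 / 9.6400e-05
Step 3: Rs = 512.4 ohm/sq

512.4


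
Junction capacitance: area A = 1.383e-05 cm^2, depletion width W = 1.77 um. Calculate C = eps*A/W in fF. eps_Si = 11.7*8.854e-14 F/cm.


Step 1: eps_Si = 11.7 * 8.854e-14 = 1.035918e-12 F/cm
Step 2: W in cm = 1.77 * 1e-4 = 1.77e-04 cm
Step 3: C = 1.035918e-12 * 1.383e-05 / 1.77e-04 = 8.094207e-14 F
Step 4: C = 80.94 fF

80.94


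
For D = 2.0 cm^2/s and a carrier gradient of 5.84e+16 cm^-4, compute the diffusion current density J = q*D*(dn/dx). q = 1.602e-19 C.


Step 1: J = q * D * (dn/dx)
Step 2: J = 1.602e-19 * 2.0 * 5.84e+16
Step 3: J = 1.87e-02 A/cm^2

1.87e-02


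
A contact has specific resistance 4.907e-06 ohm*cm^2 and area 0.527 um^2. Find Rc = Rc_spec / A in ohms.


Step 1: Convert area to cm^2: 0.527 um^2 = 5.2700e-09 cm^2
Step 2: Rc = Rc_spec / A = 4.907e-06 / 5.2700e-09
Step 3: Rc = 9.31e+02 ohms

9.31e+02


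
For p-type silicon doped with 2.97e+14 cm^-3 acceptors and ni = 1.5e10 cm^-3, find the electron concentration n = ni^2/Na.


Step 1: Majority hole concentration p ≈ Na = 2.97e+14 cm^-3
Step 2: n = ni^2 / Na = (1.5e10)^2 / 2.97e+14
Step 3: n = 7.58e+05 cm^-3

7.58e+05


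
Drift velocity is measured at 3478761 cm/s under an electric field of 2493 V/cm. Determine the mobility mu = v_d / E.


Step 1: mu = v_d / E
Step 2: mu = 3478761 / 2493
Step 3: mu = 1395.41 cm^2/(V*s)

1395.41


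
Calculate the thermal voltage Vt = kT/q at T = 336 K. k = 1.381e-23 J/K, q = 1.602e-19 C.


Step 1: kT = 1.381e-23 * 336 = 4.64016e-21 J
Step 2: Vt = kT/q = 4.64016e-21 / 1.602e-19
Step 3: Vt = 0.02896 V

0.02896


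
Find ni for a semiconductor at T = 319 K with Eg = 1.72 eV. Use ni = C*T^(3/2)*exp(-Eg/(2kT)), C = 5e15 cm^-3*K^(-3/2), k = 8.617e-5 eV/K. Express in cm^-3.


Step 1: Compute kT = 8.617e-5 * 319 = 0.02748823 eV
Step 2: Exponent = -Eg/(2kT) = -1.72/(2*0.02748823) = -31.28612
Step 3: T^(3/2) = 319^1.5 = 5697.52
Step 4: ni = 5e15 * 5697.52 * exp(-31.28612) = 7.37e+05 cm^-3

7.37e+05


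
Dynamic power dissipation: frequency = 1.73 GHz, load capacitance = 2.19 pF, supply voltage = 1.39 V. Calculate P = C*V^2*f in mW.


Step 1: V^2 = 1.39^2 = 1.9321 V^2
Step 2: P = C*V^2*f = 2.19e-12 F * 1.9321 * 1.73e9 Hz
Step 3: P = 7.32014727e-03 W
Step 4: P = 7.32 mW

7.32


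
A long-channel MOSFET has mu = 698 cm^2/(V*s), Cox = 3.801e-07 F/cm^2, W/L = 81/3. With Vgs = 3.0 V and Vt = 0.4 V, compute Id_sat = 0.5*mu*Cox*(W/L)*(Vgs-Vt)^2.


Step 1: Overdrive voltage Vov = Vgs - Vt = 3.0 - 0.4 = 2.6 V
Step 2: W/L = 81/3 = 27
Step 3: Id = 0.5 * 698 * 3.801e-07 * 27 * 2.6^2
Step 4: Id = 2.42e-02 A

2.42e-02


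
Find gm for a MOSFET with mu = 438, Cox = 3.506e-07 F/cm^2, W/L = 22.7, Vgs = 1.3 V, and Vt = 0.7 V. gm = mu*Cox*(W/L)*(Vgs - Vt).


Step 1: Vov = Vgs - Vt = 1.3 - 0.7 = 0.6 V
Step 2: gm = mu * Cox * (W/L) * Vov
Step 3: gm = 438 * 3.506e-07 * 22.7 * 0.6 = 2.09e-03 S

2.09e-03


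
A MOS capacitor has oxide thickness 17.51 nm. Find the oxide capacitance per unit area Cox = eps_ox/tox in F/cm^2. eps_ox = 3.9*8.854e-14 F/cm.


Step 1: eps_ox = 3.9 * 8.854e-14 = 3.45306e-13 F/cm
Step 2: tox in cm = 17.51 nm * 1e-7 = 1.7510e-06 cm
Step 3: Cox = 3.45306e-13 / 1.7510e-06 = 1.97e-07 F/cm^2

1.97e-07


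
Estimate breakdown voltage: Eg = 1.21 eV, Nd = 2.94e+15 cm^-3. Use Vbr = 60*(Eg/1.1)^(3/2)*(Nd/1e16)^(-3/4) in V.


Step 1: Eg/1.1 = 1.21/1.1 = 1.100000
Step 2: (Eg/1.1)^1.5 = 1.100000^1.5 = 1.153690
Step 3: (Nd/1e16)^(-0.75) = (0.294)^(-0.75) = 2.504606
Step 4: Vbr = 60 * 1.153690 * 2.504606 = 173.4 V

173.4


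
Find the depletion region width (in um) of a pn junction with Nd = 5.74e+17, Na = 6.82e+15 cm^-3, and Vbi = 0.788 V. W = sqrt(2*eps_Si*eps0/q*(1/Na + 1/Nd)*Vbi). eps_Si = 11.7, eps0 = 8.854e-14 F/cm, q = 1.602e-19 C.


Step 1: 1/Na + 1/Nd = 1/6.82e+15 + 1/5.74e+17 = 1.48370e-16
Step 2: 2*eps*eps0/q = 2*11.7*8.854e-14/1.602e-19 = 1.293281e+07
Step 3: W^2 = 1.293281e+07 * 1.48370e-16 * 0.788 = 1.51205e-09
Step 4: W = sqrt(1.51205e-09) = 3.889e-05 cm = 0.3889 um

0.3889


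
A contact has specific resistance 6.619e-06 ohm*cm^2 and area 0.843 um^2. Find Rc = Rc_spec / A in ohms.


Step 1: Convert area to cm^2: 0.843 um^2 = 8.4300e-09 cm^2
Step 2: Rc = Rc_spec / A = 6.619e-06 / 8.4300e-09
Step 3: Rc = 7.85e+02 ohms

7.85e+02


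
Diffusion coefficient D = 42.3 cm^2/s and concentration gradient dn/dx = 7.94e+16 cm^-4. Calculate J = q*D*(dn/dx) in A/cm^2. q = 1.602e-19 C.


Step 1: J = q * D * (dn/dx)
Step 2: J = 1.602e-19 * 42.3 * 7.94e+16
Step 3: J = 5.38e-01 A/cm^2

5.38e-01


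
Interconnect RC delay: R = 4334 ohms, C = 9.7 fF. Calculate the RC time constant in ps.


Step 1: tau = R * C
Step 2: tau = 4334 * 9.7 fF = 4334 * 9.7e-15 F
Step 3: tau = 4.20398e-11 s = 42.0398 ps

42.0398


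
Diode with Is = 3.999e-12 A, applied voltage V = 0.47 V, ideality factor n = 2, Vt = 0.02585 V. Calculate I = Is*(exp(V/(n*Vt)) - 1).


Step 1: V/(n*Vt) = 0.47/(2*0.02585) = 9.0909
Step 2: exp(9.0909) = 8.8742e+03
Step 3: I = 3.999e-12 * (8.8742e+03 - 1) = 3.55e-08 A

3.55e-08


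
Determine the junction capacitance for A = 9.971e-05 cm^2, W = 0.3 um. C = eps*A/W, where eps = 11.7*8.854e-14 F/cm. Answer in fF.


Step 1: eps_Si = 11.7 * 8.854e-14 = 1.035918e-12 F/cm
Step 2: W in cm = 0.3 * 1e-4 = 3.00e-05 cm
Step 3: C = 1.035918e-12 * 9.971e-05 / 3.00e-05 = 3.443046e-12 F
Step 4: C = 3443.05 fF

3443.05


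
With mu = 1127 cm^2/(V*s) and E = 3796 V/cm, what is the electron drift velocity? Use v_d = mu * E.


Step 1: v_d = mu * E
Step 2: v_d = 1127 * 3796 = 4278092
Step 3: v_d = 4.28e+06 cm/s

4.28e+06


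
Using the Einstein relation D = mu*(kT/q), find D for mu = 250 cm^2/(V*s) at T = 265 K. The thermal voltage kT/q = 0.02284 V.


Step 1: D = mu * (kT/q)
Step 2: D = 250 * 0.02284
Step 3: D = 5.71 cm^2/s

5.71


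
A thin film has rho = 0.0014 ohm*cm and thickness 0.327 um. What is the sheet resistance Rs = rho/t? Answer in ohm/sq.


Step 1: Convert thickness to cm: t = 0.327 um = 3.2700e-05 cm
Step 2: Rs = rho / t = 0.0014 / 3.2700e-05
Step 3: Rs = 42.8 ohm/sq

42.8


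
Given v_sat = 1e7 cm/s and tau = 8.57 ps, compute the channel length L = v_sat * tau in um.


Step 1: tau in seconds = 8.57 ps * 1e-12 = 8.5700e-12 s
Step 2: L = v_sat * tau = 1e7 * 8.5700e-12 = 8.5700e-05 cm
Step 3: L in um = 8.5700e-05 * 1e4 = 0.857 um

0.857


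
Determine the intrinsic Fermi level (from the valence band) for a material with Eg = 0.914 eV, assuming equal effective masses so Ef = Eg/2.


Step 1: For an intrinsic semiconductor, the Fermi level sits at midgap.
Step 2: Ef = Eg / 2 = 0.914 / 2 = 0.457 eV

0.457


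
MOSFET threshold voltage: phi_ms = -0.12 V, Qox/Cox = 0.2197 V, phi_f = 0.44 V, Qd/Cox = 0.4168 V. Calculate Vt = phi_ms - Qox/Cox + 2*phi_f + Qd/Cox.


Step 1: Vt = phi_ms - Qox/Cox + 2*phi_f + Qd/Cox
Step 2: Vt = -0.12 - 0.2197 + 2*0.44 + 0.4168
Step 3: Vt = -0.12 - 0.2197 + 0.88 + 0.4168
Step 4: Vt = 0.9571 V

0.9571


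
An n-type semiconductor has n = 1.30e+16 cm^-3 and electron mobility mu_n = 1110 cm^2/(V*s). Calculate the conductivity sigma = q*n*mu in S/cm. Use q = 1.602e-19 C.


Step 1: sigma = q * n * mu
Step 2: sigma = 1.602e-19 * 1.30e+16 * 1110
Step 3: sigma = 2.312e+00 S/cm

2.312e+00


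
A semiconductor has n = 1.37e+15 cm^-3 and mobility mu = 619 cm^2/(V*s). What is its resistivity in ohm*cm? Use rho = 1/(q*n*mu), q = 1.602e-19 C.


Step 1: sigma = q * n * mu = 1.602e-19 * 1.37e+15 * 619 = 1.35854e-01 S/cm
Step 2: rho = 1 / sigma = 1 / 1.35854e-01 = 7.361 ohm*cm

7.361


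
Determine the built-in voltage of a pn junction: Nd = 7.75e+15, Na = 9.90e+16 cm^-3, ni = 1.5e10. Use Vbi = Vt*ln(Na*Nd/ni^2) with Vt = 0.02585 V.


Step 1: Compute Na*Nd/ni^2 = 9.90e+16 * 7.75e+15 / (1.5e10)^2 = 3.4100e+12
Step 2: ln(3.4100e+12) = 28.8577
Step 3: Vbi = 0.02585 * 28.8577 = 0.746 V

0.746


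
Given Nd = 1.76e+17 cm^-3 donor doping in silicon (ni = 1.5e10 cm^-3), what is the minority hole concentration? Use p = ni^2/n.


Step 1: Since Nd >> ni, n ≈ Nd = 1.76e+17 cm^-3
Step 2: p = ni^2 / n = (1.5e10)^2 / 1.76e+17
Step 3: p = 2.25e20 / 1.76e+17 = 1.28e+03 cm^-3

1.28e+03


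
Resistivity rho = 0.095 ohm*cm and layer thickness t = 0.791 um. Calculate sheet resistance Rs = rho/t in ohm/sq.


Step 1: Convert thickness to cm: t = 0.791 um = 7.9100e-05 cm
Step 2: Rs = rho / t = 0.095 / 7.9100e-05
Step 3: Rs = 1201.0 ohm/sq

1201.0


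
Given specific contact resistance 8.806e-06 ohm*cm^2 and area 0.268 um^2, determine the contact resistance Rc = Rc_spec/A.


Step 1: Convert area to cm^2: 0.268 um^2 = 2.6800e-09 cm^2
Step 2: Rc = Rc_spec / A = 8.806e-06 / 2.6800e-09
Step 3: Rc = 3.29e+03 ohms

3.29e+03


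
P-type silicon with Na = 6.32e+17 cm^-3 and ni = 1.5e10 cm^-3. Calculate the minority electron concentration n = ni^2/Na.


Step 1: Majority hole concentration p ≈ Na = 6.32e+17 cm^-3
Step 2: n = ni^2 / Na = (1.5e10)^2 / 6.32e+17
Step 3: n = 3.56e+02 cm^-3

3.56e+02


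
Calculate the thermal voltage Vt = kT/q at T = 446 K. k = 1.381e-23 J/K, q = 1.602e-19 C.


Step 1: kT = 1.381e-23 * 446 = 6.15926e-21 J
Step 2: Vt = kT/q = 6.15926e-21 / 1.602e-19
Step 3: Vt = 0.03845 V

0.03845


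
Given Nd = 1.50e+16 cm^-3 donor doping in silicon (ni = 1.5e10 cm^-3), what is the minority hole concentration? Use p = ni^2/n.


Step 1: Since Nd >> ni, n ≈ Nd = 1.50e+16 cm^-3
Step 2: p = ni^2 / n = (1.5e10)^2 / 1.50e+16
Step 3: p = 2.25e20 / 1.50e+16 = 1.50e+04 cm^-3

1.50e+04


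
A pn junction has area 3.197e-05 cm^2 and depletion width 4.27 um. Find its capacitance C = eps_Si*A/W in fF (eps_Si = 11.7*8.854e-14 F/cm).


Step 1: eps_Si = 11.7 * 8.854e-14 = 1.035918e-12 F/cm
Step 2: W in cm = 4.27 * 1e-4 = 4.27e-04 cm
Step 3: C = 1.035918e-12 * 3.197e-05 / 4.27e-04 = 7.756042e-14 F
Step 4: C = 77.56 fF

77.56


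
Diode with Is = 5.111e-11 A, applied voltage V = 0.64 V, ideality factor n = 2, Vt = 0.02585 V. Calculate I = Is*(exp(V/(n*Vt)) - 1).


Step 1: V/(n*Vt) = 0.64/(2*0.02585) = 12.3791
Step 2: exp(12.3791) = 2.3778e+05
Step 3: I = 5.111e-11 * (2.3778e+05 - 1) = 1.22e-05 A

1.22e-05


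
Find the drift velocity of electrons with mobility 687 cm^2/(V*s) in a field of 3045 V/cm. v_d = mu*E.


Step 1: v_d = mu * E
Step 2: v_d = 687 * 3045 = 2091915
Step 3: v_d = 2.09e+06 cm/s

2.09e+06


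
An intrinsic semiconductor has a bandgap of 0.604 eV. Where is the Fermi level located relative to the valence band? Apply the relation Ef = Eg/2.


Step 1: For an intrinsic semiconductor, the Fermi level sits at midgap.
Step 2: Ef = Eg / 2 = 0.604 / 2 = 0.302 eV

0.302


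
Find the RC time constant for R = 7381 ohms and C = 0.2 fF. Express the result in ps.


Step 1: tau = R * C
Step 2: tau = 7381 * 0.2 fF = 7381 * 2.0e-16 F
Step 3: tau = 1.4762e-12 s = 1.4762 ps

1.4762


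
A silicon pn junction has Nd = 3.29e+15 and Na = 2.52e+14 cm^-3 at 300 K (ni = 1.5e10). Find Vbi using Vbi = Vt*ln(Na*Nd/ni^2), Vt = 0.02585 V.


Step 1: Compute Na*Nd/ni^2 = 2.52e+14 * 3.29e+15 / (1.5e10)^2 = 3.6848e+09
Step 2: ln(3.6848e+09) = 22.0275
Step 3: Vbi = 0.02585 * 22.0275 = 0.569 V

0.569


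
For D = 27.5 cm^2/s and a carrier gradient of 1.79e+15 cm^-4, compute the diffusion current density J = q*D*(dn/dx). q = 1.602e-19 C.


Step 1: J = q * D * (dn/dx)
Step 2: J = 1.602e-19 * 27.5 * 1.79e+15
Step 3: J = 7.89e-03 A/cm^2

7.89e-03


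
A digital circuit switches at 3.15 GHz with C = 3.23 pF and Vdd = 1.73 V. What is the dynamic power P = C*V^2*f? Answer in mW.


Step 1: V^2 = 1.73^2 = 2.9929 V^2
Step 2: P = C*V^2*f = 3.23e-12 F * 2.9929 * 3.15e9 Hz
Step 3: P = 3.045126105e-02 W
Step 4: P = 30.451 mW

30.451


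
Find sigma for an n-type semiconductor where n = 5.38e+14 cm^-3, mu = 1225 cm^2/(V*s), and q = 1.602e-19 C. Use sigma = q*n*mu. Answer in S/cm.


Step 1: sigma = q * n * mu
Step 2: sigma = 1.602e-19 * 5.38e+14 * 1225
Step 3: sigma = 1.056e-01 S/cm

1.056e-01


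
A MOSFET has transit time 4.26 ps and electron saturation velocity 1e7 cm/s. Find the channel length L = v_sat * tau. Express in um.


Step 1: tau in seconds = 4.26 ps * 1e-12 = 4.2600e-12 s
Step 2: L = v_sat * tau = 1e7 * 4.2600e-12 = 4.2600e-05 cm
Step 3: L in um = 4.2600e-05 * 1e4 = 0.426 um

0.426


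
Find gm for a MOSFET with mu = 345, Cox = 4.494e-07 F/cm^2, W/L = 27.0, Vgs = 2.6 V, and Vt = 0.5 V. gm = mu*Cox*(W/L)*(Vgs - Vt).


Step 1: Vov = Vgs - Vt = 2.6 - 0.5 = 2.1 V
Step 2: gm = mu * Cox * (W/L) * Vov
Step 3: gm = 345 * 4.494e-07 * 27.0 * 2.1 = 8.79e-03 S

8.79e-03


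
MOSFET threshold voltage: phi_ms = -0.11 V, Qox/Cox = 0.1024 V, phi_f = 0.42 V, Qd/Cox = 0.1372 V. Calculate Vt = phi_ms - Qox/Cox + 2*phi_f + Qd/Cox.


Step 1: Vt = phi_ms - Qox/Cox + 2*phi_f + Qd/Cox
Step 2: Vt = -0.11 - 0.1024 + 2*0.42 + 0.1372
Step 3: Vt = -0.11 - 0.1024 + 0.84 + 0.1372
Step 4: Vt = 0.7648 V

0.7648


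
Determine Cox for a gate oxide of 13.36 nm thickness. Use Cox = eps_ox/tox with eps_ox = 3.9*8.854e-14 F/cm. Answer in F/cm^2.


Step 1: eps_ox = 3.9 * 8.854e-14 = 3.45306e-13 F/cm
Step 2: tox in cm = 13.36 nm * 1e-7 = 1.3360e-06 cm
Step 3: Cox = 3.45306e-13 / 1.3360e-06 = 2.58e-07 F/cm^2

2.58e-07


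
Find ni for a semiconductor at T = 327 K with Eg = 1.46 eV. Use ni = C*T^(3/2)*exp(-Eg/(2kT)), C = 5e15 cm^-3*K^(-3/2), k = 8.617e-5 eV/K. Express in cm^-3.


Step 1: Compute kT = 8.617e-5 * 327 = 0.02817759 eV
Step 2: Exponent = -Eg/(2kT) = -1.46/(2*0.02817759) = -25.90711
Step 3: T^(3/2) = 327^1.5 = 5913.19
Step 4: ni = 5e15 * 5913.19 * exp(-25.90711) = 1.66e+08 cm^-3

1.66e+08


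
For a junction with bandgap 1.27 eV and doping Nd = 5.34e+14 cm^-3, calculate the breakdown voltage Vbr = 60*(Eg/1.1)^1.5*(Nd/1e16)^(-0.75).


Step 1: Eg/1.1 = 1.27/1.1 = 1.154545
Step 2: (Eg/1.1)^1.5 = 1.154545^1.5 = 1.240556
Step 3: (Nd/1e16)^(-0.75) = (0.0534)^(-0.75) = 9.002105
Step 4: Vbr = 60 * 1.240556 * 9.002105 = 670.1 V

670.1


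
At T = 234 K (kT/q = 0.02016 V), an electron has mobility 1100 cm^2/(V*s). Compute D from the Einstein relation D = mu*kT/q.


Step 1: D = mu * (kT/q)
Step 2: D = 1100 * 0.02016
Step 3: D = 22.18 cm^2/s

22.18


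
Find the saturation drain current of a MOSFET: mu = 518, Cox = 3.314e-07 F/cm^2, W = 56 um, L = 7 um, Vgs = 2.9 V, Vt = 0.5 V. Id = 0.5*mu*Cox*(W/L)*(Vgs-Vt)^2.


Step 1: Overdrive voltage Vov = Vgs - Vt = 2.9 - 0.5 = 2.4 V
Step 2: W/L = 56/7 = 8
Step 3: Id = 0.5 * 518 * 3.314e-07 * 8 * 2.4^2
Step 4: Id = 3.96e-03 A

3.96e-03


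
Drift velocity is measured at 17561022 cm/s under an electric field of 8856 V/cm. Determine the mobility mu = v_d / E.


Step 1: mu = v_d / E
Step 2: mu = 17561022 / 8856
Step 3: mu = 1982.95 cm^2/(V*s)

1982.95


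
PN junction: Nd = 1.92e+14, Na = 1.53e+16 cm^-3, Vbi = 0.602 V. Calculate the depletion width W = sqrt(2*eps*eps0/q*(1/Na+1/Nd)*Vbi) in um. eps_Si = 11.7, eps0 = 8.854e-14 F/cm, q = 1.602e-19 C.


Step 1: 1/Na + 1/Nd = 1/1.53e+16 + 1/1.92e+14 = 5.27369e-15
Step 2: 2*eps*eps0/q = 2*11.7*8.854e-14/1.602e-19 = 1.293281e+07
Step 3: W^2 = 1.293281e+07 * 5.27369e-15 * 0.602 = 4.10586e-08
Step 4: W = sqrt(4.10586e-08) = 2.026e-04 cm = 2.026 um

2.026


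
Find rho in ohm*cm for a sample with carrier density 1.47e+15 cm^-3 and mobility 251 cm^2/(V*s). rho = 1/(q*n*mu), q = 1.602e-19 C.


Step 1: sigma = q * n * mu = 1.602e-19 * 1.47e+15 * 251 = 5.91090e-02 S/cm
Step 2: rho = 1 / sigma = 1 / 5.91090e-02 = 16.92 ohm*cm

16.92


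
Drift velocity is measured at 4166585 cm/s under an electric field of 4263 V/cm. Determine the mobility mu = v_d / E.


Step 1: mu = v_d / E
Step 2: mu = 4166585 / 4263
Step 3: mu = 977.38 cm^2/(V*s)

977.38


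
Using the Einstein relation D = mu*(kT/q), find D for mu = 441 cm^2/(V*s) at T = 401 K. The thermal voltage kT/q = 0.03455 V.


Step 1: D = mu * (kT/q)
Step 2: D = 441 * 0.03455
Step 3: D = 15.24 cm^2/s

15.24


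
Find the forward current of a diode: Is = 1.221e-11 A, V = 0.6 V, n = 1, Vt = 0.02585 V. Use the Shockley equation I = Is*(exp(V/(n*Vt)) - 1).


Step 1: V/(n*Vt) = 0.6/(1*0.02585) = 23.2108
Step 2: exp(23.2108) = 1.2032e+10
Step 3: I = 1.221e-11 * (1.2032e+10 - 1) = 1.47e-01 A

1.47e-01


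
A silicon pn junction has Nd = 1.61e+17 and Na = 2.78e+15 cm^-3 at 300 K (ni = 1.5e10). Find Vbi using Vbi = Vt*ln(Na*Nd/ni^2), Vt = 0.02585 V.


Step 1: Compute Na*Nd/ni^2 = 2.78e+15 * 1.61e+17 / (1.5e10)^2 = 1.9892e+12
Step 2: ln(1.9892e+12) = 28.3188
Step 3: Vbi = 0.02585 * 28.3188 = 0.732 V

0.732


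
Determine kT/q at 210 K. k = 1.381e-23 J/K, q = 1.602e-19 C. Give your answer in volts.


Step 1: kT = 1.381e-23 * 210 = 2.9001e-21 J
Step 2: Vt = kT/q = 2.9001e-21 / 1.602e-19
Step 3: Vt = 0.0181 V

0.0181


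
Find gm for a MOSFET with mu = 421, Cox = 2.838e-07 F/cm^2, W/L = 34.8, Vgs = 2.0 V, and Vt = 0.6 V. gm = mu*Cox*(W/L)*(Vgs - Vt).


Step 1: Vov = Vgs - Vt = 2.0 - 0.6 = 1.4 V
Step 2: gm = mu * Cox * (W/L) * Vov
Step 3: gm = 421 * 2.838e-07 * 34.8 * 1.4 = 5.82e-03 S

5.82e-03


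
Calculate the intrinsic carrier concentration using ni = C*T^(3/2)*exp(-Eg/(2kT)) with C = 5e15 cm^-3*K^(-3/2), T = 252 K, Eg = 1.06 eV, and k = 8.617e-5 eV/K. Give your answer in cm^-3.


Step 1: Compute kT = 8.617e-5 * 252 = 0.02171484 eV
Step 2: Exponent = -Eg/(2kT) = -1.06/(2*0.02171484) = -24.40727
Step 3: T^(3/2) = 252^1.5 = 4000.38
Step 4: ni = 5e15 * 4000.38 * exp(-24.40727) = 5.02e+08 cm^-3

5.02e+08


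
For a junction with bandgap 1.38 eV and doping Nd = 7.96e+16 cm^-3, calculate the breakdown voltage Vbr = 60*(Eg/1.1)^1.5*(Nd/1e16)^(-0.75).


Step 1: Eg/1.1 = 1.38/1.1 = 1.254545
Step 2: (Eg/1.1)^1.5 = 1.254545^1.5 = 1.405172
Step 3: (Nd/1e16)^(-0.75) = (7.96)^(-0.75) = 0.211016
Step 4: Vbr = 60 * 1.405172 * 0.211016 = 17.8 V

17.8


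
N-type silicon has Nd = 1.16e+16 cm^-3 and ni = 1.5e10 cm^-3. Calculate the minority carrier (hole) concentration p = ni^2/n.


Step 1: Since Nd >> ni, n ≈ Nd = 1.16e+16 cm^-3
Step 2: p = ni^2 / n = (1.5e10)^2 / 1.16e+16
Step 3: p = 2.25e20 / 1.16e+16 = 1.94e+04 cm^-3

1.94e+04


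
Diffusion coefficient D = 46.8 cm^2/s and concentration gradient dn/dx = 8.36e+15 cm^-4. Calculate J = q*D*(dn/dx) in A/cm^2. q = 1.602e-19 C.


Step 1: J = q * D * (dn/dx)
Step 2: J = 1.602e-19 * 46.8 * 8.36e+15
Step 3: J = 6.27e-02 A/cm^2

6.27e-02


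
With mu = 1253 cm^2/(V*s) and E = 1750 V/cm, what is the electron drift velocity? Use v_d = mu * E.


Step 1: v_d = mu * E
Step 2: v_d = 1253 * 1750 = 2192750
Step 3: v_d = 2.19e+06 cm/s

2.19e+06


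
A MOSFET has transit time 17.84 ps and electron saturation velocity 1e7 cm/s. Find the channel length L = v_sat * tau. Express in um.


Step 1: tau in seconds = 17.84 ps * 1e-12 = 1.7840e-11 s
Step 2: L = v_sat * tau = 1e7 * 1.7840e-11 = 1.7840e-04 cm
Step 3: L in um = 1.7840e-04 * 1e4 = 1.784 um

1.784


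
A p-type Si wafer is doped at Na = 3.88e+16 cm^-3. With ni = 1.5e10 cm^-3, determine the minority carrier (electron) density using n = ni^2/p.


Step 1: Majority hole concentration p ≈ Na = 3.88e+16 cm^-3
Step 2: n = ni^2 / Na = (1.5e10)^2 / 3.88e+16
Step 3: n = 5.80e+03 cm^-3

5.80e+03


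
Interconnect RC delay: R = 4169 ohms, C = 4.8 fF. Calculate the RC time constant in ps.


Step 1: tau = R * C
Step 2: tau = 4169 * 4.8 fF = 4169 * 4.8e-15 F
Step 3: tau = 2.00112e-11 s = 20.0112 ps

20.0112


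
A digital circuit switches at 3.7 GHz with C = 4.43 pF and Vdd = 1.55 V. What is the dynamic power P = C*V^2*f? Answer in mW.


Step 1: V^2 = 1.55^2 = 2.4025 V^2
Step 2: P = C*V^2*f = 4.43e-12 F * 2.4025 * 3.7e9 Hz
Step 3: P = 3.93793775e-02 W
Step 4: P = 39.379 mW

39.379


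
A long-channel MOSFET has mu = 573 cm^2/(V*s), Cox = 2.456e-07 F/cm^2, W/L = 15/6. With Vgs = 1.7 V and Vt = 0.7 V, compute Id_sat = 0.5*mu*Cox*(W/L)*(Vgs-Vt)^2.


Step 1: Overdrive voltage Vov = Vgs - Vt = 1.7 - 0.7 = 1.0 V
Step 2: W/L = 15/6 = 2.5
Step 3: Id = 0.5 * 573 * 2.456e-07 * 2.5 * 1.0^2
Step 4: Id = 1.76e-04 A

1.76e-04


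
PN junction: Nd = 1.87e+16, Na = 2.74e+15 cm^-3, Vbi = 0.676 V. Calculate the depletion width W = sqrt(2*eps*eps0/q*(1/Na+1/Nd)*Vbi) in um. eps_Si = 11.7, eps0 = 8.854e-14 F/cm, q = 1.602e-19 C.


Step 1: 1/Na + 1/Nd = 1/2.74e+15 + 1/1.87e+16 = 4.18439e-16
Step 2: 2*eps*eps0/q = 2*11.7*8.854e-14/1.602e-19 = 1.293281e+07
Step 3: W^2 = 1.293281e+07 * 4.18439e-16 * 0.676 = 3.65824e-09
Step 4: W = sqrt(3.65824e-09) = 6.048e-05 cm = 0.6048 um

0.6048


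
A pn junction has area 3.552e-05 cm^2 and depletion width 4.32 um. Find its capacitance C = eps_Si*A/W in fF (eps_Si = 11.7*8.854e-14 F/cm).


Step 1: eps_Si = 11.7 * 8.854e-14 = 1.035918e-12 F/cm
Step 2: W in cm = 4.32 * 1e-4 = 4.32e-04 cm
Step 3: C = 1.035918e-12 * 3.552e-05 / 4.32e-04 = 8.517548e-14 F
Step 4: C = 85.18 fF

85.18


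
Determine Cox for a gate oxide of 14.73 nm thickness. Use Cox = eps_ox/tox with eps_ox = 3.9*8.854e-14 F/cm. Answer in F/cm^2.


Step 1: eps_ox = 3.9 * 8.854e-14 = 3.45306e-13 F/cm
Step 2: tox in cm = 14.73 nm * 1e-7 = 1.4730e-06 cm
Step 3: Cox = 3.45306e-13 / 1.4730e-06 = 2.34e-07 F/cm^2

2.34e-07


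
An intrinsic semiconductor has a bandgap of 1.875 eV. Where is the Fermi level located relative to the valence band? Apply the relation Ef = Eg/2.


Step 1: For an intrinsic semiconductor, the Fermi level sits at midgap.
Step 2: Ef = Eg / 2 = 1.875 / 2 = 0.9375 eV

0.9375


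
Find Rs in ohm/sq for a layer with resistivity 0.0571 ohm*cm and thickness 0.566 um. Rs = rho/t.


Step 1: Convert thickness to cm: t = 0.566 um = 5.6600e-05 cm
Step 2: Rs = rho / t = 0.0571 / 5.6600e-05
Step 3: Rs = 1008.8 ohm/sq

1008.8


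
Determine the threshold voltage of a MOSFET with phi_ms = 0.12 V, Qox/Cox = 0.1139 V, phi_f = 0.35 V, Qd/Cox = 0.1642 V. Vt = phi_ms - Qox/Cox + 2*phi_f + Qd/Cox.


Step 1: Vt = phi_ms - Qox/Cox + 2*phi_f + Qd/Cox
Step 2: Vt = 0.12 - 0.1139 + 2*0.35 + 0.1642
Step 3: Vt = 0.12 - 0.1139 + 0.7 + 0.1642
Step 4: Vt = 0.8703 V

0.8703


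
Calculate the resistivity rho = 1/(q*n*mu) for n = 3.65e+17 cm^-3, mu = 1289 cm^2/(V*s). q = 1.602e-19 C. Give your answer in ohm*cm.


Step 1: sigma = q * n * mu = 1.602e-19 * 3.65e+17 * 1289 = 7.53717e+01 S/cm
Step 2: rho = 1 / sigma = 1 / 7.53717e+01 = 0.01327 ohm*cm

0.01327


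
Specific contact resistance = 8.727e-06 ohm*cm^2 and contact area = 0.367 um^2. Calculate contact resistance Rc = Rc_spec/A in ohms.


Step 1: Convert area to cm^2: 0.367 um^2 = 3.6700e-09 cm^2
Step 2: Rc = Rc_spec / A = 8.727e-06 / 3.6700e-09
Step 3: Rc = 2.38e+03 ohms

2.38e+03


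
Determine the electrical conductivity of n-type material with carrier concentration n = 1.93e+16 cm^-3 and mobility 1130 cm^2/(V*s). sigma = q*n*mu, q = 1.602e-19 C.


Step 1: sigma = q * n * mu
Step 2: sigma = 1.602e-19 * 1.93e+16 * 1130
Step 3: sigma = 3.494e+00 S/cm

3.494e+00


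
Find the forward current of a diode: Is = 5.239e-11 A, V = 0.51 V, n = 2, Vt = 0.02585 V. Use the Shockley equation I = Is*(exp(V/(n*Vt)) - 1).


Step 1: V/(n*Vt) = 0.51/(2*0.02585) = 9.8646
Step 2: exp(9.8646) = 1.9237e+04
Step 3: I = 5.239e-11 * (1.9237e+04 - 1) = 1.01e-06 A

1.01e-06


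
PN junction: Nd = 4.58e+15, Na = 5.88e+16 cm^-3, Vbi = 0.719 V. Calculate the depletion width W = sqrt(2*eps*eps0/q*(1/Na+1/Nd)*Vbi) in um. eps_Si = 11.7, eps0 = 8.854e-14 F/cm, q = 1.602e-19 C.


Step 1: 1/Na + 1/Nd = 1/5.88e+16 + 1/4.58e+15 = 2.35347e-16
Step 2: 2*eps*eps0/q = 2*11.7*8.854e-14/1.602e-19 = 1.293281e+07
Step 3: W^2 = 1.293281e+07 * 2.35347e-16 * 0.719 = 2.18842e-09
Step 4: W = sqrt(2.18842e-09) = 4.678e-05 cm = 0.4678 um

0.4678


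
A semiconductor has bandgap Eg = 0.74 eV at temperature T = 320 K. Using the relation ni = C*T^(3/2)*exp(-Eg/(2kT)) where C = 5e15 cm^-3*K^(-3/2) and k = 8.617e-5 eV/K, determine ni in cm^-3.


Step 1: Compute kT = 8.617e-5 * 320 = 0.0275744 eV
Step 2: Exponent = -Eg/(2kT) = -0.74/(2*0.0275744) = -13.41824
Step 3: T^(3/2) = 320^1.5 = 5724.33
Step 4: ni = 5e15 * 5724.33 * exp(-13.41824) = 4.26e+13 cm^-3

4.26e+13


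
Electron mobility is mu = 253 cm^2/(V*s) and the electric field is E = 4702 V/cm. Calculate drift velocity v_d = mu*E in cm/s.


Step 1: v_d = mu * E
Step 2: v_d = 253 * 4702 = 1189606
Step 3: v_d = 1.19e+06 cm/s

1.19e+06


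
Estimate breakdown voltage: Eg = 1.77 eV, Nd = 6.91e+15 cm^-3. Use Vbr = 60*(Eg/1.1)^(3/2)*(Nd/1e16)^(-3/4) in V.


Step 1: Eg/1.1 = 1.77/1.1 = 1.609091
Step 2: (Eg/1.1)^1.5 = 1.609091^1.5 = 2.041131
Step 3: (Nd/1e16)^(-0.75) = (0.691)^(-0.75) = 1.319446
Step 4: Vbr = 60 * 2.041131 * 1.319446 = 161.6 V

161.6


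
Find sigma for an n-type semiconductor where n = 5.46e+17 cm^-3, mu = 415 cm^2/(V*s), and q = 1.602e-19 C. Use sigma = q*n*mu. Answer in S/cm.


Step 1: sigma = q * n * mu
Step 2: sigma = 1.602e-19 * 5.46e+17 * 415
Step 3: sigma = 3.630e+01 S/cm

3.630e+01


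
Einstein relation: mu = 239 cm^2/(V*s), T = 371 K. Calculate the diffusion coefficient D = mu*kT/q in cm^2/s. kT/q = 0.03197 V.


Step 1: D = mu * (kT/q)
Step 2: D = 239 * 0.03197
Step 3: D = 7.64 cm^2/s

7.64


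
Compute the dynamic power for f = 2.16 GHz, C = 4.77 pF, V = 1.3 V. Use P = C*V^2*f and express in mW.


Step 1: V^2 = 1.3^2 = 1.69 V^2
Step 2: P = C*V^2*f = 4.77e-12 F * 1.69 * 2.16e9 Hz
Step 3: P = 1.7412408e-02 W
Step 4: P = 17.412 mW

17.412


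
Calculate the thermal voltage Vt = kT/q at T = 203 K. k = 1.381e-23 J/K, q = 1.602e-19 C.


Step 1: kT = 1.381e-23 * 203 = 2.80343e-21 J
Step 2: Vt = kT/q = 2.80343e-21 / 1.602e-19
Step 3: Vt = 0.0175 V

0.0175


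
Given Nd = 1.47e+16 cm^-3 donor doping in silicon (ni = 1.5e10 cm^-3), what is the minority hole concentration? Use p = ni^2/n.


Step 1: Since Nd >> ni, n ≈ Nd = 1.47e+16 cm^-3
Step 2: p = ni^2 / n = (1.5e10)^2 / 1.47e+16
Step 3: p = 2.25e20 / 1.47e+16 = 1.53e+04 cm^-3

1.53e+04


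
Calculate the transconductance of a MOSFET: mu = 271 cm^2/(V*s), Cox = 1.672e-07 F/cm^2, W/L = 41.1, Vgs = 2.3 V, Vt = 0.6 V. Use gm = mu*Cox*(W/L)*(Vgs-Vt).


Step 1: Vov = Vgs - Vt = 2.3 - 0.6 = 1.7 V
Step 2: gm = mu * Cox * (W/L) * Vov
Step 3: gm = 271 * 1.672e-07 * 41.1 * 1.7 = 3.17e-03 S

3.17e-03


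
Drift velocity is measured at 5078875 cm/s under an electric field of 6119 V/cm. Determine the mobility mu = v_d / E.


Step 1: mu = v_d / E
Step 2: mu = 5078875 / 6119
Step 3: mu = 830.02 cm^2/(V*s)

830.02


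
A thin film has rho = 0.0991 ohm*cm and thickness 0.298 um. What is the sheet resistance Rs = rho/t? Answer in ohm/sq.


Step 1: Convert thickness to cm: t = 0.298 um = 2.9800e-05 cm
Step 2: Rs = rho / t = 0.0991 / 2.9800e-05
Step 3: Rs = 3325.5 ohm/sq

3325.5


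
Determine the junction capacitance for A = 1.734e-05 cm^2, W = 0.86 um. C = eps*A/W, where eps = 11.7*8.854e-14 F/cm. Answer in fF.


Step 1: eps_Si = 11.7 * 8.854e-14 = 1.035918e-12 F/cm
Step 2: W in cm = 0.86 * 1e-4 = 8.60e-05 cm
Step 3: C = 1.035918e-12 * 1.734e-05 / 8.60e-05 = 2.088700e-13 F
Step 4: C = 208.87 fF

208.87


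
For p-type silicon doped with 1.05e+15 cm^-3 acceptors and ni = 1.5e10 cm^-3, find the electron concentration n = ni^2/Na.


Step 1: Majority hole concentration p ≈ Na = 1.05e+15 cm^-3
Step 2: n = ni^2 / Na = (1.5e10)^2 / 1.05e+15
Step 3: n = 2.14e+05 cm^-3

2.14e+05


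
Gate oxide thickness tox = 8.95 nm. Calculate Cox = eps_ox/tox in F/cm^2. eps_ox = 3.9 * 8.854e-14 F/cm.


Step 1: eps_ox = 3.9 * 8.854e-14 = 3.45306e-13 F/cm
Step 2: tox in cm = 8.95 nm * 1e-7 = 8.9500e-07 cm
Step 3: Cox = 3.45306e-13 / 8.9500e-07 = 3.86e-07 F/cm^2

3.86e-07


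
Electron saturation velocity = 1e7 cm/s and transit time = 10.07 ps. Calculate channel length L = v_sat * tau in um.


Step 1: tau in seconds = 10.07 ps * 1e-12 = 1.0070e-11 s
Step 2: L = v_sat * tau = 1e7 * 1.0070e-11 = 1.0070e-04 cm
Step 3: L in um = 1.0070e-04 * 1e4 = 1.007 um

1.007
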